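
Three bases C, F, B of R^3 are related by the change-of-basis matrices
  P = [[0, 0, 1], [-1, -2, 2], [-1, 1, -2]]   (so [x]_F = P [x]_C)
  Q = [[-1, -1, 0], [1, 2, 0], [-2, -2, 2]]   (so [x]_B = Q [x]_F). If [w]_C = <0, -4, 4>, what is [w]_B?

<-20, 36, -64>

Apply P to get F-coordinates <4, 16, -12>, then Q to get B-coordinates.
The result is [w]_B = <-20, 36, -64>.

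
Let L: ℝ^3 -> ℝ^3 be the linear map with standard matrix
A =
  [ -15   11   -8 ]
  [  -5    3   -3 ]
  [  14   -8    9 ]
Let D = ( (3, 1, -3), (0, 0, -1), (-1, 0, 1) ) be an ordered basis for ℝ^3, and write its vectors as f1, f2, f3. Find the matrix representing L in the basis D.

[[-3, 3, 2], [3, 1, -2], [1, 1, -1]]

With P the matrix whose columns are f1, ..., f3, [L]_D = P^(-1) A P.
Column by column: L(f1) = A f1 = (-10, -3, 7); its D-coordinates (-3, 3, 1) give column 1.
Continuing for each basis vector yields [L]_D = [[-3, 3, 2], [3, 1, -2], [1, 1, -1]].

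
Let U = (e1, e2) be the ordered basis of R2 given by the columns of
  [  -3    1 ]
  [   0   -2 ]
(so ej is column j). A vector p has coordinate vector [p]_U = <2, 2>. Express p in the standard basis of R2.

<-4, -4>

By definition p = 2e1 + 2e2.
Summing componentwise gives <-4, -4>.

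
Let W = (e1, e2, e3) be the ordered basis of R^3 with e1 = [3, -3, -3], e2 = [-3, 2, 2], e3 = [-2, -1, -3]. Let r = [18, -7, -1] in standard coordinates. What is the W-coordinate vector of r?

We seek scalars with c_1 e1 + ... + c_3 e3 = r; equivalently solve M c = r where the columns of M are e1, ..., e3.
Gaussian elimination on [M | r] yields c = (2, -2, -3).
Check: 2e1 - 2e2 - 3e3 = [18, -7, -1].

[2, -2, -3]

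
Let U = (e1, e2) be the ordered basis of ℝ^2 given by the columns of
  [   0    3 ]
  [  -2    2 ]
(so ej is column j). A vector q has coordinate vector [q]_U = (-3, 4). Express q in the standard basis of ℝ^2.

By definition q = -3e1 + 4e2.
Summing componentwise gives (12, 14).

(12, 14)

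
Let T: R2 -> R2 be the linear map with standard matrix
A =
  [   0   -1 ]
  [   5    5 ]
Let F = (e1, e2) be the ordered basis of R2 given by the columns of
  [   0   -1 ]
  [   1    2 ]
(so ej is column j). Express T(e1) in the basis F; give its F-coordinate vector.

<3, 1>

Column 1 of [T]_F is the F-coordinate vector of T(e1).
In standard coordinates T(e1) = A e1 = <-1, 5>.
Converting to F: <-1, 5> = 3e1 + e2, so the coordinate vector is <3, 1>.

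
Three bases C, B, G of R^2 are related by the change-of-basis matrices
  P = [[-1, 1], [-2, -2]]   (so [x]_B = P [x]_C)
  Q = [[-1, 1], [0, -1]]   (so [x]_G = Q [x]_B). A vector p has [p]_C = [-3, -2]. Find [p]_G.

Composing the changes, [p]_G = Q P [p]_C.
Q P = [[-1, -3], [2, 2]]; applying this to [-3, -2] gives [9, -10].

[9, -10]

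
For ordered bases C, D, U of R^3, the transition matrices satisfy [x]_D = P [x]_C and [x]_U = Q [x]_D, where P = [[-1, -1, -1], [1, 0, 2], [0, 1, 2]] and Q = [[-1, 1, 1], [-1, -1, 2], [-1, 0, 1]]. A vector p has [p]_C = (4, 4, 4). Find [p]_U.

Apply P to get D-coordinates (-12, 12, 12), then Q to get U-coordinates.
The result is [p]_U = (36, 24, 24).

(36, 24, 24)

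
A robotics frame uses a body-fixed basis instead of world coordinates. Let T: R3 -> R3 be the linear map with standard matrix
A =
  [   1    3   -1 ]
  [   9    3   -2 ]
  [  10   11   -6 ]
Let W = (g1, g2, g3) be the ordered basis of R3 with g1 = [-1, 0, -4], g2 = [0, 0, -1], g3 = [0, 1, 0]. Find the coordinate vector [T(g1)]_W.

[-3, -2, -1]

Column 1 of [T]_W is the W-coordinate vector of T(g1).
In standard coordinates T(g1) = A g1 = [3, -1, 14].
Converting to W: [3, -1, 14] = -3g1 - 2g2 - g3, so the coordinate vector is [-3, -2, -1].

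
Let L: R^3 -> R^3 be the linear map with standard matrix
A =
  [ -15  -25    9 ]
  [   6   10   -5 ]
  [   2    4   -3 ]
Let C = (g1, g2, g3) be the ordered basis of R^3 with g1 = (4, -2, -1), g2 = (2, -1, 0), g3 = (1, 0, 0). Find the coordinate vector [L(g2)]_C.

Compute L(g2) = A g2 = (-5, 2, 0) in standard coordinates.
Then write this in C-coordinates: solve for y in y_1 g1 + ... + y_3 g3 = (-5, 2, 0).
This gives y = (0, -2, -1), which is column 2 of [L]_C.

(0, -2, -1)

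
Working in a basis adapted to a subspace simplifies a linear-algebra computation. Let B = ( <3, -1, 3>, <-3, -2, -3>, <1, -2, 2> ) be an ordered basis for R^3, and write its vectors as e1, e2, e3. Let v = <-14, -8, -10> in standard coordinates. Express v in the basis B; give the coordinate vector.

[v]_B is the unique c with M c = v, where M has columns e1, ..., e3.
Gaussian elimination on [M | v] yields c = (-4, 2, 4).
Check: -4e1 + 2e2 + 4e3 = <-14, -8, -10>.

<-4, 2, 4>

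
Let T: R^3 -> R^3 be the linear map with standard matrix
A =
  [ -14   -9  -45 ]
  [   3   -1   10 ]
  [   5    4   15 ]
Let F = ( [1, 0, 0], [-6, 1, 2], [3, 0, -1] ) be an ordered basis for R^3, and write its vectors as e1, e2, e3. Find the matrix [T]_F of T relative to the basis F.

Let P have columns e1, ..., e3. Then [T]_F = P^(-1) A P.
Here det P = -1, so P^(-1) is integer; computing A P first and then P^(-1)(A P) gives [[1, -3, 3], [3, 1, -1], [1, -2, -2]].

[[1, -3, 3], [3, 1, -1], [1, -2, -2]]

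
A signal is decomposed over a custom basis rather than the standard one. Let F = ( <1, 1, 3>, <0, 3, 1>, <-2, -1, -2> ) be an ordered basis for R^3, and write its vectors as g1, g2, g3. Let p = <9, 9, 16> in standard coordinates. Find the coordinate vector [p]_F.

Write p = c_1 g1 + ... + c_3 g3 and solve for the c_i.
Gaussian elimination on [M | p] yields c = (3, 1, -3).
Check: 3g1 + g2 - 3g3 = <9, 9, 16>.

<3, 1, -3>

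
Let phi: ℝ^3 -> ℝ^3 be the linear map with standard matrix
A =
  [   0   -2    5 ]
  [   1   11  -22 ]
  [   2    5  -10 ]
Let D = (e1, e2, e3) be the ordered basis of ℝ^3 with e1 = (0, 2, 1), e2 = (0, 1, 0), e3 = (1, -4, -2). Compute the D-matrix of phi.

The j-th column of [phi]_D is [phi(ej)]_D.
phi(e1) = A e1 = (1, 0, 0) = 2e1 + 0·e2 + e3, so column 1 is (2, 0, 1).
Repeating for e2, e3 and assembling the columns gives [[2, 1, -2], [0, 1, -3], [1, -2, -2]].

[[2, 1, -2], [0, 1, -3], [1, -2, -2]]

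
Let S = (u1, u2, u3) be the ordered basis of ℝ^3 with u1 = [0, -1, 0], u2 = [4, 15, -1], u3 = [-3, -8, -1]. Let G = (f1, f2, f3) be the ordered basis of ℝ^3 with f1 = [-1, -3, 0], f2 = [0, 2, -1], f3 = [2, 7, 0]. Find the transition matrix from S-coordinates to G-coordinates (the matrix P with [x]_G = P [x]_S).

[[-2, -2, 1], [0, 1, 1], [-1, 1, -1]]

Let M have columns uj and N have columns fj. Then for every x, N [x]_G = x = M [x]_S, so P = N^(-1) M.
Since det N = -1, N^(-1) has integer entries; multiplying gives P = [[-2, -2, 1], [0, 1, 1], [-1, 1, -1]].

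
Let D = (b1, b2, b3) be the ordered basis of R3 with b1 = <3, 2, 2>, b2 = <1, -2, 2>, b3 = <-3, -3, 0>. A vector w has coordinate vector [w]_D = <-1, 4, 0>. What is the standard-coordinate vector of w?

<1, -10, 6>

The coordinates say w = -b1 + 4b2 + 0·b3; adding the scaled basis vectors gives <1, -10, 6>.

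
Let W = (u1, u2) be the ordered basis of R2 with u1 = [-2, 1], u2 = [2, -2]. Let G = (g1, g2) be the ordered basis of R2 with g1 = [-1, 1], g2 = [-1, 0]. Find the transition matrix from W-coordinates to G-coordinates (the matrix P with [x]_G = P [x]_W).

[[1, -2], [1, 0]]

Column j of P is [uj]_G, since P maps W-coordinates to G-coordinates.
Expressing u1 in G: u1 = g1 + g2, so column 1 of P is [1, 1].
Doing the same for each uj gives P = [[1, -2], [1, 0]].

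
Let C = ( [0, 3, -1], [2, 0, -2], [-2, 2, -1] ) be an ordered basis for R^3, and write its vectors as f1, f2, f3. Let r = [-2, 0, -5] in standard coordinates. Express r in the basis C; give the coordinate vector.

[-2, 2, 3]

[r]_C is the unique c with M c = r, where M has columns f1, ..., f3.
Row-reducing the augmented matrix [M | r] gives c = (-2, 2, 3).
Check: -2f1 + 2f2 + 3f3 = [-2, 0, -5].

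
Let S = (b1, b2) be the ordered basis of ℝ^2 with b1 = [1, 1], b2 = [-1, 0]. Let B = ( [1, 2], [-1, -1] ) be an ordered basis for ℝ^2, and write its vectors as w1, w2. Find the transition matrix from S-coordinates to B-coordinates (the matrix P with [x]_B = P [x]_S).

Let M have columns bj and N have columns wj. Then for every x, N [x]_B = x = M [x]_S, so P = N^(-1) M.
Since det N = 1, N^(-1) has integer entries; multiplying gives P = [[0, 1], [-1, 2]].

[[0, 1], [-1, 2]]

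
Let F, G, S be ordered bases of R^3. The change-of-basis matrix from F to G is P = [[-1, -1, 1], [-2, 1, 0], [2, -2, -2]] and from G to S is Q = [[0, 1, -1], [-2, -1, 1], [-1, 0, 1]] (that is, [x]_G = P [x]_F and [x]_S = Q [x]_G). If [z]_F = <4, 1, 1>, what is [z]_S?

First [z]_G = P [z]_F = <-4, -7, 4>.
Then [z]_S = Q [z]_G = <-11, 19, 8>.

<-11, 19, 8>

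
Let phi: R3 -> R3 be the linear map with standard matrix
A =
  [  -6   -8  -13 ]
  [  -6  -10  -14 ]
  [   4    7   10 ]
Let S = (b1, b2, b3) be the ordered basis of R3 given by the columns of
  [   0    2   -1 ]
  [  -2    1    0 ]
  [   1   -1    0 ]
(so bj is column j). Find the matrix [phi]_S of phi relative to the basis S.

Let P have columns b1, ..., b3. Then [phi]_S = P^(-1) A P.
Here det P = -1, so P^(-1) is integer; computing A P first and then P^(-1)(A P) gives [[-2, 3, -2], [2, -2, 2], [1, 3, -2]].

[[-2, 3, -2], [2, -2, 2], [1, 3, -2]]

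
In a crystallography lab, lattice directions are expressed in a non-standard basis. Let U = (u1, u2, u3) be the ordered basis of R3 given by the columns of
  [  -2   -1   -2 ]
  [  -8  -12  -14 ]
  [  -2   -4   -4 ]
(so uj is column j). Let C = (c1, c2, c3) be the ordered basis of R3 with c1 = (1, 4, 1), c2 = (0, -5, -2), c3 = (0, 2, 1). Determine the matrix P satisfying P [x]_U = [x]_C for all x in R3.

[[-2, -1, -2], [0, 2, 2], [0, 1, 2]]

Column j of P is [uj]_C, since P maps U-coordinates to C-coordinates.
Expressing u1 in C: u1 = -2c1 + 0·c2 + 0·c3, so column 1 of P is (-2, 0, 0).
Doing the same for each uj gives P = [[-2, -1, -2], [0, 2, 2], [0, 1, 2]].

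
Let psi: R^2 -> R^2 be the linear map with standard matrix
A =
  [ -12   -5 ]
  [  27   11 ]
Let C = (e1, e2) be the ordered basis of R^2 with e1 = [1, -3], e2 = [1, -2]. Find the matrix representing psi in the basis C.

Let P have columns e1, e2. Then [psi]_C = P^(-1) A P.
Here det P = 1, so P^(-1) is integer; computing A P first and then P^(-1)(A P) gives [[0, -1], [3, -1]].

[[0, -1], [3, -1]]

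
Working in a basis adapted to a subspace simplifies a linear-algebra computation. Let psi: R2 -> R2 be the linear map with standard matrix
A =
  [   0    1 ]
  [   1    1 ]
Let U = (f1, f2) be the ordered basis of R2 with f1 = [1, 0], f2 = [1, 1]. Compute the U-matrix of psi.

With P the matrix whose columns are f1, f2, [psi]_U = P^(-1) A P.
Column by column: psi(f1) = A f1 = [0, 1]; its U-coordinates [-1, 1] give column 1.
Continuing for each basis vector yields [psi]_U = [[-1, -1], [1, 2]].

[[-1, -1], [1, 2]]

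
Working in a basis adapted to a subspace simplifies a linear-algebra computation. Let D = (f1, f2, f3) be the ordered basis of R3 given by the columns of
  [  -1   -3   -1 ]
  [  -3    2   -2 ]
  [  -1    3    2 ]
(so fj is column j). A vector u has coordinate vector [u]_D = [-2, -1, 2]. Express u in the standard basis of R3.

The coordinates say u = -2f1 - f2 + 2f3; adding the scaled basis vectors gives [3, 0, 3].

[3, 0, 3]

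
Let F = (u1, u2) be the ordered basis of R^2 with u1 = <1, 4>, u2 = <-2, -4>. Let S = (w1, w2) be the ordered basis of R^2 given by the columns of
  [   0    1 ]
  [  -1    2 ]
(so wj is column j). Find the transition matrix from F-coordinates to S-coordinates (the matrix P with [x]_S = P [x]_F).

[[-2, 0], [1, -2]]

Let M have columns uj and N have columns wj. Then for every x, N [x]_S = x = M [x]_F, so P = N^(-1) M.
Since det N = 1, N^(-1) has integer entries; multiplying gives P = [[-2, 0], [1, -2]].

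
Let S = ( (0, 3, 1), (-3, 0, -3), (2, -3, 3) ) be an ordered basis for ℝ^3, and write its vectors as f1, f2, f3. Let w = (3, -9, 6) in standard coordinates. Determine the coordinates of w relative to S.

(0, 1, 3)

[w]_S is the unique c with M c = w, where M has columns f1, ..., f3.
Row-reducing the augmented matrix [M | w] gives c = (0, 1, 3).
Check: 0·f1 + f2 + 3f3 = (3, -9, 6).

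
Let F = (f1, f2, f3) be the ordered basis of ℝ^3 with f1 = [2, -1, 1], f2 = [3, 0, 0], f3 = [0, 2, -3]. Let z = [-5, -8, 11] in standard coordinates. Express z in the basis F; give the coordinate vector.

[2, -3, -3]

Write z = c_1 f1 + ... + c_3 f3 and solve for the c_i.
Row-reducing the augmented matrix [M | z] gives c = (2, -3, -3).
Check: 2f1 - 3f2 - 3f3 = [-5, -8, 11].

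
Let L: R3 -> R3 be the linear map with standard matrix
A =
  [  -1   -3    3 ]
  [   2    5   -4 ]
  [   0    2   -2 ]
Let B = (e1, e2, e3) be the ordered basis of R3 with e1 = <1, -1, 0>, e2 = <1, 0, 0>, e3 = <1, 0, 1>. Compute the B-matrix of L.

The j-th column of [L]_B is [L(ej)]_B.
L(e1) = A e1 = <2, -3, -2> = 3e1 + e2 - 2e3, so column 1 is <3, 1, -2>.
Repeating for e2, e3 and assembling the columns gives [[3, -2, 2], [1, 1, 2], [-2, 0, -2]].

[[3, -2, 2], [1, 1, 2], [-2, 0, -2]]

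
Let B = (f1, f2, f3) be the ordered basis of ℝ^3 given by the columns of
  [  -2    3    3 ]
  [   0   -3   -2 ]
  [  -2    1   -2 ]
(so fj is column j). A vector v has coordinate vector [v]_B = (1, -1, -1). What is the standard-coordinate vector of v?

(-8, 5, -1)

v = M [v]_B, where M has columns f1, ..., f3.
Carrying out the matrix-vector product, v = (-8, 5, -1).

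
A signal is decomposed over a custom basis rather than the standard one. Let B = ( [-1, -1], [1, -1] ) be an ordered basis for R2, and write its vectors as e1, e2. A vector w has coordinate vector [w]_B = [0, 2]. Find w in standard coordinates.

[2, -2]

The coordinates say w = 0·e1 + 2e2; adding the scaled basis vectors gives [2, -2].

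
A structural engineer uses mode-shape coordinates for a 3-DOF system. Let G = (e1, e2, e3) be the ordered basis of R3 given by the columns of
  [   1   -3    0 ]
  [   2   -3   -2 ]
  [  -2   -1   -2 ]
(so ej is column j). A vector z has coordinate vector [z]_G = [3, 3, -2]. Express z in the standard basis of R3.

By definition z = 3e1 + 3e2 - 2e3.
Summing componentwise gives [-6, 1, -5].

[-6, 1, -5]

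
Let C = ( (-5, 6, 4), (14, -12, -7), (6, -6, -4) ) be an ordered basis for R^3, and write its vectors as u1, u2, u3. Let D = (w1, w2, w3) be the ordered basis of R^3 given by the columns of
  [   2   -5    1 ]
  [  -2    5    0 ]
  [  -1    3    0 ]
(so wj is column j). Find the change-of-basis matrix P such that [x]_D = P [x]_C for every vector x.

[[2, 1, -2], [2, -2, -2], [1, 2, 0]]

Column j of P is [uj]_D, since P maps C-coordinates to D-coordinates.
Expressing u1 in D: u1 = 2w1 + 2w2 + w3, so column 1 of P is (2, 2, 1).
Doing the same for each uj gives P = [[2, 1, -2], [2, -2, -2], [1, 2, 0]].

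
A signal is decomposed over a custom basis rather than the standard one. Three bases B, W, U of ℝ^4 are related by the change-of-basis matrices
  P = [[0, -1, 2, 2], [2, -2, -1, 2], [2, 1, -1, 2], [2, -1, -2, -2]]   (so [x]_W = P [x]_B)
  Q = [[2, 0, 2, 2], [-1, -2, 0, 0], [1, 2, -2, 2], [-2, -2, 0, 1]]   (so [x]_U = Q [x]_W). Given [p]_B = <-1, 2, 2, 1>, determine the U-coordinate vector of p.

<-12, 8, -28, -6>

Apply P to get W-coordinates <4, -6, 0, -10>, then Q to get U-coordinates.
The result is [p]_U = <-12, 8, -28, -6>.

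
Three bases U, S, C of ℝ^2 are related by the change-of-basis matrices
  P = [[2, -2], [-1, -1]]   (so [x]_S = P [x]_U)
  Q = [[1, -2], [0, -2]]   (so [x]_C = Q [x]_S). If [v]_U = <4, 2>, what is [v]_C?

<16, 12>

Composing the changes, [v]_C = Q P [v]_U.
Q P = [[4, 0], [2, 2]]; applying this to <4, 2> gives <16, 12>.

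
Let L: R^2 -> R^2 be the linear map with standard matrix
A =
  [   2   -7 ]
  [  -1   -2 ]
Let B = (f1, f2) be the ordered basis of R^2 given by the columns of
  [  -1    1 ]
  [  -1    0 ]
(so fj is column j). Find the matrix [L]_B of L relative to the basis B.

[[-3, 1], [2, 3]]

With P the matrix whose columns are f1, f2, [L]_B = P^(-1) A P.
Column by column: L(f1) = A f1 = [5, 3]; its B-coordinates [-3, 2] give column 1.
Continuing for each basis vector yields [L]_B = [[-3, 1], [2, 3]].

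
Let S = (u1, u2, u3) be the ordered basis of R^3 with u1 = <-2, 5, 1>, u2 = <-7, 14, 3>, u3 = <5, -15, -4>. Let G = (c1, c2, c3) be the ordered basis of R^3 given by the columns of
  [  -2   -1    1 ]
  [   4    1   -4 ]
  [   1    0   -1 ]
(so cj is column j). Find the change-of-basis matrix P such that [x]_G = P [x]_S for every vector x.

Column j of P is [uj]_G, since P maps S-coordinates to G-coordinates.
Expressing u1 in G: u1 = 0·c1 + c2 - c3, so column 1 of P is <0, 1, -1>.
Doing the same for each uj gives P = [[0, 2, -2], [1, 2, 1], [-1, -1, 2]].

[[0, 2, -2], [1, 2, 1], [-1, -1, 2]]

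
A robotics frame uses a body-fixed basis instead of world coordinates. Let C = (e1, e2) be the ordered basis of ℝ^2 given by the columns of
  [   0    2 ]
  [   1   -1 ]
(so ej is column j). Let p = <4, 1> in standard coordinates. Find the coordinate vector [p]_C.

[p]_C is the unique c with M c = p, where M has columns e1, e2.
System: 0c_1 + 2c_2 = 4, c_1 - c_2 = 1; solving gives c_1 = 3, c_2 = 2.
Check: 3e1 + 2e2 = <4, 1>.

<3, 2>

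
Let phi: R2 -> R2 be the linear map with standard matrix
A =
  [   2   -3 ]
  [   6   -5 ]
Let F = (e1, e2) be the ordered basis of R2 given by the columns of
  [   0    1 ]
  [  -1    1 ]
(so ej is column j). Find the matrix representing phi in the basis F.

With P the matrix whose columns are e1, e2, [phi]_F = P^(-1) A P.
Column by column: phi(e1) = A e1 = [3, 5]; its F-coordinates [-2, 3] give column 1.
Continuing for each basis vector yields [phi]_F = [[-2, -2], [3, -1]].

[[-2, -2], [3, -1]]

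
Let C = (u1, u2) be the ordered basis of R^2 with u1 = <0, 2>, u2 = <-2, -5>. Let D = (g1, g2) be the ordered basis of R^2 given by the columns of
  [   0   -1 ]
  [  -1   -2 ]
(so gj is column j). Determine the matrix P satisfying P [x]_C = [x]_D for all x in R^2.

Let M have columns uj and N have columns gj. Then for every x, N [x]_D = x = M [x]_C, so P = N^(-1) M.
Since det N = -1, N^(-1) has integer entries; multiplying gives P = [[-2, 1], [0, 2]].

[[-2, 1], [0, 2]]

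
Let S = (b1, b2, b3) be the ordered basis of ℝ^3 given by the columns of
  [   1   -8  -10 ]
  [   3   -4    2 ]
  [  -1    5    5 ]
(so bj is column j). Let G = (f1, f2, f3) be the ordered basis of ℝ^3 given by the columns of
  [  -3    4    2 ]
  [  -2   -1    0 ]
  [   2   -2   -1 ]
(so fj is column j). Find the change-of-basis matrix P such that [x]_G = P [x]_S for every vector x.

[[-1, 2, 0], [-1, 0, -2], [1, -1, -1]]

Column j of P is [bj]_G, since P maps S-coordinates to G-coordinates.
Expressing b1 in G: b1 = -f1 - f2 + f3, so column 1 of P is (-1, -1, 1).
Doing the same for each bj gives P = [[-1, 2, 0], [-1, 0, -2], [1, -1, -1]].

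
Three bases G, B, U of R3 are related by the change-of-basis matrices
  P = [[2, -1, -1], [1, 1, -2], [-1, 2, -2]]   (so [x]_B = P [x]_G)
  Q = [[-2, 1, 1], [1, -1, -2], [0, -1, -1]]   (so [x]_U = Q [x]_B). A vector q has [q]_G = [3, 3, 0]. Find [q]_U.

Apply P to get B-coordinates [3, 6, 3], then Q to get U-coordinates.
The result is [q]_U = [3, -9, -9].

[3, -9, -9]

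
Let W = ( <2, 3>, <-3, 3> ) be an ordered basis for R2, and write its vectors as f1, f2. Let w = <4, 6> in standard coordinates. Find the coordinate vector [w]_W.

<2, 0>

We seek scalars with c_1 f1 + c_2 f2 = w; equivalently solve M c = w where the columns of M are f1, f2.
System: 2c_1 - 3c_2 = 4, 3c_1 + 3c_2 = 6; solving gives c_1 = 2, c_2 = 0.
Check: 2f1 + 0·f2 = <4, 6>.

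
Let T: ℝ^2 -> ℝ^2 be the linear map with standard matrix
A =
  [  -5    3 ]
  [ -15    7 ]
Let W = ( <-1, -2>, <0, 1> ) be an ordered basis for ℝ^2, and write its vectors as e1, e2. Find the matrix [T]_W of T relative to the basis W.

[[1, -3], [3, 1]]

Let P have columns e1, e2. Then [T]_W = P^(-1) A P.
Here det P = -1, so P^(-1) is integer; computing A P first and then P^(-1)(A P) gives [[1, -3], [3, 1]].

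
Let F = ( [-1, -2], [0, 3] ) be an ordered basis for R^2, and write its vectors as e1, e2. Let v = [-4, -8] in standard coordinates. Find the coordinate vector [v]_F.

Write v = c_1 e1 + c_2 e2 and solve for the c_i.
System: -c_1 + 0c_2 = -4, -2c_1 + 3c_2 = -8; solving gives c_1 = 4, c_2 = 0.
Check: 4e1 + 0·e2 = [-4, -8].

[4, 0]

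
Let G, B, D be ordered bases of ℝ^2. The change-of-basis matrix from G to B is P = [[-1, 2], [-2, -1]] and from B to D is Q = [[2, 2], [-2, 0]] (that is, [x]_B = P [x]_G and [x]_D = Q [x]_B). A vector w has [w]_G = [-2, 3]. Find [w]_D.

Apply P to get B-coordinates [8, 1], then Q to get D-coordinates.
The result is [w]_D = [18, -16].

[18, -16]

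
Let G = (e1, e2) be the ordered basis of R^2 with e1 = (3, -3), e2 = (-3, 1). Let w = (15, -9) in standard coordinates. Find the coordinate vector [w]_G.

We seek scalars with c_1 e1 + c_2 e2 = w; equivalently solve M c = w where the columns of M are e1, e2.
System: 3c_1 - 3c_2 = 15, -3c_1 + c_2 = -9; solving gives c_1 = 2, c_2 = -3.
Check: 2e1 - 3e2 = (15, -9).

(2, -3)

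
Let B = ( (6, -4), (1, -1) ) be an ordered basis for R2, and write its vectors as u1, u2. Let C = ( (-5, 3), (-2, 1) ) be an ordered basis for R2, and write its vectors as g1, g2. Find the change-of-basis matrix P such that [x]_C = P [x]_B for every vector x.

Take x = uj: its B-coordinates are the j-th standard unit vector, so P e_j — column j of P — equals [uj]_C.
u1 = -2g1 + 2g2, giving column 1 = (-2, 2); repeating for each j gives P = [[-2, -1], [2, 2]].

[[-2, -1], [2, 2]]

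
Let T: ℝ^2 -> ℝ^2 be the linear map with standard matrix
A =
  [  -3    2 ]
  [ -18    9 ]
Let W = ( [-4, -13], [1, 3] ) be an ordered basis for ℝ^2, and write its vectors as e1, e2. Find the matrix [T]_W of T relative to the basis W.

The j-th column of [T]_W is [T(ej)]_W.
T(e1) = A e1 = [-14, -45] = 3e1 - 2e2, so column 1 is [3, -2].
Repeating for e2 and assembling the columns gives [[3, 0], [-2, 3]].

[[3, 0], [-2, 3]]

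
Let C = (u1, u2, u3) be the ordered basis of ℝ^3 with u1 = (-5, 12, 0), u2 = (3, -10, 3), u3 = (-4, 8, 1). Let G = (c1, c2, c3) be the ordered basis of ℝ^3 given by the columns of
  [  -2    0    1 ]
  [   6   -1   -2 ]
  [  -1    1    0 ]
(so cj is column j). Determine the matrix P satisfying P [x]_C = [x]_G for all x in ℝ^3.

Take x = uj: its C-coordinates are the j-th standard unit vector, so P e_j — column j of P — equals [uj]_G.
u1 = 2c1 + 2c2 - c3, giving column 1 = (2, 2, -1); repeating for each j gives P = [[2, -1, 1], [2, 2, 2], [-1, 1, -2]].

[[2, -1, 1], [2, 2, 2], [-1, 1, -2]]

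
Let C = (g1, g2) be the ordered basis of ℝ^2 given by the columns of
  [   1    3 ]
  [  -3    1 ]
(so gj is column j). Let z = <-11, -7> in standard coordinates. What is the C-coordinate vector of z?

<1, -4>

We seek scalars with c_1 g1 + c_2 g2 = z; equivalently solve M c = z where the columns of M are g1, g2.
System: c_1 + 3c_2 = -11, -3c_1 + c_2 = -7; solving gives c_1 = 1, c_2 = -4.
Check: g1 - 4g2 = <-11, -7>.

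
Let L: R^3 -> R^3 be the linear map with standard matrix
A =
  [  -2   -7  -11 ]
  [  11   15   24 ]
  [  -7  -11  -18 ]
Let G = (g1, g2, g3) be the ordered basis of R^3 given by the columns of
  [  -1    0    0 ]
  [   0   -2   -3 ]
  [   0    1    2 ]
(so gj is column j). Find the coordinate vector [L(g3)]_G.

(1, 3, -3)

Compute L(g3) = A g3 = (-1, 3, -3) in standard coordinates.
Then write this in G-coordinates: solve for y in y_1 g1 + ... + y_3 g3 = (-1, 3, -3).
This gives y = (1, 3, -3), which is column 3 of [L]_G.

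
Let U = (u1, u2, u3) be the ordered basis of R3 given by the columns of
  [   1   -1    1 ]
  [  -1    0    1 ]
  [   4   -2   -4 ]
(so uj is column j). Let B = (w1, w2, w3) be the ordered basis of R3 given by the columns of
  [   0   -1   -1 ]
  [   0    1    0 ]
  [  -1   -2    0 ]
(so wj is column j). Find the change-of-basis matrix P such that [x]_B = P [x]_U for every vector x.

[[-2, 2, 2], [-1, 0, 1], [0, 1, -2]]

Take x = uj: its U-coordinates are the j-th standard unit vector, so P e_j — column j of P — equals [uj]_B.
u1 = -2w1 - w2 + 0·w3, giving column 1 = [-2, -1, 0]; repeating for each j gives P = [[-2, 2, 2], [-1, 0, 1], [0, 1, -2]].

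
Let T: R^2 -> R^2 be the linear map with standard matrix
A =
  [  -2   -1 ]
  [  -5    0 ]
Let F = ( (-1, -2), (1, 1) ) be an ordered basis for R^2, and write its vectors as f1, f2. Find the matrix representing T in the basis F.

The j-th column of [T]_F is [T(fj)]_F.
T(f1) = A f1 = (4, 5) = -f1 + 3f2, so column 1 is (-1, 3).
Repeating for f2 and assembling the columns gives [[-1, 2], [3, -1]].

[[-1, 2], [3, -1]]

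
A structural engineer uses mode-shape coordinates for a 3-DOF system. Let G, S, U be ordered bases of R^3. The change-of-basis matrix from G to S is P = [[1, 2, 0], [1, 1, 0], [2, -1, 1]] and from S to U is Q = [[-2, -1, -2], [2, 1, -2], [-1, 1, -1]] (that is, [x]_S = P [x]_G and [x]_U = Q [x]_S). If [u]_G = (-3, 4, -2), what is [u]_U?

Composing the changes, [u]_U = Q P [u]_G.
Q P = [[-7, -3, -2], [-1, 7, -2], [-2, 0, -1]]; applying this to (-3, 4, -2) gives (13, 35, 8).

(13, 35, 8)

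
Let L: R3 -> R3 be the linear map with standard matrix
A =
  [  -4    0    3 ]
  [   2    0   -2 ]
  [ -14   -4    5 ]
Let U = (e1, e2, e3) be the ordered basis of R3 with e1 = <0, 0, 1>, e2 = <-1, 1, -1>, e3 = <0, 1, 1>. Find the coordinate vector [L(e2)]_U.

<3, -1, 1>

Compute L(e2) = A e2 = <1, 0, 5> in standard coordinates.
Then write this in U-coordinates: solve for y in y_1 e1 + ... + y_3 e3 = <1, 0, 5>.
This gives y = <3, -1, 1>, which is column 2 of [L]_U.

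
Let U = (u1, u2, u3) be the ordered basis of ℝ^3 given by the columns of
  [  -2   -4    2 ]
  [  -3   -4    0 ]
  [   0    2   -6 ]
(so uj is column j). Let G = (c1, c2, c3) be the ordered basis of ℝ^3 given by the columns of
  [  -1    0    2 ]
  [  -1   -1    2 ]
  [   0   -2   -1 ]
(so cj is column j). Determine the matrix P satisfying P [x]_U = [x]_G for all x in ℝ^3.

[[-2, 0, 2], [1, 0, 2], [-2, -2, 2]]

Column j of P is [uj]_G, since P maps U-coordinates to G-coordinates.
Expressing u1 in G: u1 = -2c1 + c2 - 2c3, so column 1 of P is (-2, 1, -2).
Doing the same for each uj gives P = [[-2, 0, 2], [1, 0, 2], [-2, -2, 2]].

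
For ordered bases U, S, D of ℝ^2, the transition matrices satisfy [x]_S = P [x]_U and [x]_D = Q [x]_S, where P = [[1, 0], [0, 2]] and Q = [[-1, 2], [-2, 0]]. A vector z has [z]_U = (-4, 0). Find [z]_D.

(4, 8)

First [z]_S = P [z]_U = (-4, 0).
Then [z]_D = Q [z]_S = (4, 8).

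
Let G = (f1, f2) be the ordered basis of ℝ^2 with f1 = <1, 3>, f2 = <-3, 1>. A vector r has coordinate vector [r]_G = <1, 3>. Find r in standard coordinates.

The coordinates say r = f1 + 3f2; adding the scaled basis vectors gives <-8, 6>.

<-8, 6>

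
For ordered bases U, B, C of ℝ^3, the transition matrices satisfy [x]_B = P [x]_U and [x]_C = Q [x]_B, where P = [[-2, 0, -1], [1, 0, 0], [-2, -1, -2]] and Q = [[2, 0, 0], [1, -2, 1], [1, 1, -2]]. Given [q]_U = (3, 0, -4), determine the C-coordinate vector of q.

Apply P to get B-coordinates (-2, 3, 2), then Q to get C-coordinates.
The result is [q]_C = (-4, -6, -3).

(-4, -6, -3)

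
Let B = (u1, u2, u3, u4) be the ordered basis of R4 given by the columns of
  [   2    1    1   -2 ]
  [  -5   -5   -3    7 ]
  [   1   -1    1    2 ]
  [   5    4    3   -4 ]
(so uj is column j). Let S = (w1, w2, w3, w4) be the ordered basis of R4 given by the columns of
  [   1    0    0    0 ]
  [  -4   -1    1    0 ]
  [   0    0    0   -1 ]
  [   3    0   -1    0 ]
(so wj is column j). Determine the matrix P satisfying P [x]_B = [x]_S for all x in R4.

[[2, 1, 1, -2], [-2, 0, -1, -1], [1, -1, 0, -2], [-1, 1, -1, -2]]

Column j of P is [uj]_S, since P maps B-coordinates to S-coordinates.
Expressing u1 in S: u1 = 2w1 - 2w2 + w3 - w4, so column 1 of P is [2, -2, 1, -1].
Doing the same for each uj gives P = [[2, 1, 1, -2], [-2, 0, -1, -1], [1, -1, 0, -2], [-1, 1, -1, -2]].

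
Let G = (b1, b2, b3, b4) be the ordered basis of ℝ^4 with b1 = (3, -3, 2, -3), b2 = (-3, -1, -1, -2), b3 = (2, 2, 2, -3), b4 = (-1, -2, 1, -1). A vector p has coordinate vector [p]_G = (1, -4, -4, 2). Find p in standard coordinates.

p = M [p]_G, where M has columns b1, ..., b4.
Carrying out the matrix-vector product, p = (5, -11, 0, 15).

(5, -11, 0, 15)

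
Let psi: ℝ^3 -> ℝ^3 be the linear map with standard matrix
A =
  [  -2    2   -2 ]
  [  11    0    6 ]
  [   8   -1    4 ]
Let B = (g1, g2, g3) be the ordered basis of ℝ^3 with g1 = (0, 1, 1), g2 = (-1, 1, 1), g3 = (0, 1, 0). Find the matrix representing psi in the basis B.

[[3, -3, 1], [0, -2, -2], [3, 0, 1]]

The j-th column of [psi]_B is [psi(gj)]_B.
psi(g1) = A g1 = (0, 6, 3) = 3g1 + 0·g2 + 3g3, so column 1 is (3, 0, 3).
Repeating for g2, g3 and assembling the columns gives [[3, -3, 1], [0, -2, -2], [3, 0, 1]].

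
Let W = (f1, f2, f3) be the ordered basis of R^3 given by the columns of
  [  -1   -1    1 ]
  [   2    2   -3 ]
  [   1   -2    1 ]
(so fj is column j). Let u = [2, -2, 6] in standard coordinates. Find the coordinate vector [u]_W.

[0, -4, -2]

We seek scalars with c_1 f1 + ... + c_3 f3 = u; equivalently solve M c = u where the columns of M are f1, ..., f3.
Solving this 3x3 system gives c = (0, -4, -2).
Check: 0·f1 - 4f2 - 2f3 = [2, -2, 6].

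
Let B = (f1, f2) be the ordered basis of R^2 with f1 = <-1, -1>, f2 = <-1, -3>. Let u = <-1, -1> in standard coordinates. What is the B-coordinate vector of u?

<1, 0>

[u]_B is the unique c with M c = u, where M has columns f1, f2.
System: -c_1 - c_2 = -1, -c_1 - 3c_2 = -1; solving gives c_1 = 1, c_2 = 0.
Check: f1 + 0·f2 = <-1, -1>.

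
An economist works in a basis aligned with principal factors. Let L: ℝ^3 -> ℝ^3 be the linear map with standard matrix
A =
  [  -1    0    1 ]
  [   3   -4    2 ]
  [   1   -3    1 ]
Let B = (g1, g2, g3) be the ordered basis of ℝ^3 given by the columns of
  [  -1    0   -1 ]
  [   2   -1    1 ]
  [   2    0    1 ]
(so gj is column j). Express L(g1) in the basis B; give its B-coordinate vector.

<-2, 2, -1>

Column 1 of [L]_B is the B-coordinate vector of L(g1).
In standard coordinates L(g1) = A g1 = <3, -7, -5>.
Converting to B: <3, -7, -5> = -2g1 + 2g2 - g3, so the coordinate vector is <-2, 2, -1>.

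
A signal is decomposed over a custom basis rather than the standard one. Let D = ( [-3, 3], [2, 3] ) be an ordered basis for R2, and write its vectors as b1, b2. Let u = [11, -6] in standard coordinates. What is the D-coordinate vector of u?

[-3, 1]

[u]_D is the unique c with M c = u, where M has columns b1, b2.
System: -3c_1 + 2c_2 = 11, 3c_1 + 3c_2 = -6; solving gives c_1 = -3, c_2 = 1.
Check: -3b1 + b2 = [11, -6].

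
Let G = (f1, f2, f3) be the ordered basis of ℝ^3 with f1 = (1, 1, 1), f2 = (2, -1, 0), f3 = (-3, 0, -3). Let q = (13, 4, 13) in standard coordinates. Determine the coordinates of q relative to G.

We seek scalars with c_1 f1 + ... + c_3 f3 = q; equivalently solve M c = q where the columns of M are f1, ..., f3.
Solving this 3x3 system gives c = (4, 0, -3).
Check: 4f1 + 0·f2 - 3f3 = (13, 4, 13).

(4, 0, -3)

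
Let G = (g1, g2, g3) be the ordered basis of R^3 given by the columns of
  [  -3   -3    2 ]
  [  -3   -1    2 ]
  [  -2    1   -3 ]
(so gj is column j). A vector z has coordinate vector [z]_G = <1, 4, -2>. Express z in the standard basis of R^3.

<-19, -11, 8>

z = M [z]_G, where M has columns g1, ..., g3.
Carrying out the matrix-vector product, z = <-19, -11, 8>.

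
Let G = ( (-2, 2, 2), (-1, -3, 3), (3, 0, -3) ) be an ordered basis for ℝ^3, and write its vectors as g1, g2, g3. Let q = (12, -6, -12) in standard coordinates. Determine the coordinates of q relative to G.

(-3, 0, 2)

We seek scalars with c_1 g1 + ... + c_3 g3 = q; equivalently solve M c = q where the columns of M are g1, ..., g3.
Gaussian elimination on [M | q] yields c = (-3, 0, 2).
Check: -3g1 + 0·g2 + 2g3 = (12, -6, -12).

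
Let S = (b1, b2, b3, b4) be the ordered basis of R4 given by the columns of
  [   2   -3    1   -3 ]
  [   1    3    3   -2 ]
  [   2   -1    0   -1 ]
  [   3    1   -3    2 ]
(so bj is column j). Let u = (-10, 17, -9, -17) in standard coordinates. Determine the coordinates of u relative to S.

Write u = c_1 b1 + ... + c_4 b4 and solve for the c_i.
Gaussian elimination on [M | u] yields c = (-4, 4, 1, -3).
Check: -4b1 + 4b2 + b3 - 3b4 = (-10, 17, -9, -17).

(-4, 4, 1, -3)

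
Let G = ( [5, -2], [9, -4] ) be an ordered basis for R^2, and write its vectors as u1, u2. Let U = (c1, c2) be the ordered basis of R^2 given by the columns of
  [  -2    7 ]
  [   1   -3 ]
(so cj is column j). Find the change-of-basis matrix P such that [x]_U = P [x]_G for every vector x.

[[1, -1], [1, 1]]

Take x = uj: its G-coordinates are the j-th standard unit vector, so P e_j — column j of P — equals [uj]_U.
u1 = c1 + c2, giving column 1 = [1, 1]; repeating for each j gives P = [[1, -1], [1, 1]].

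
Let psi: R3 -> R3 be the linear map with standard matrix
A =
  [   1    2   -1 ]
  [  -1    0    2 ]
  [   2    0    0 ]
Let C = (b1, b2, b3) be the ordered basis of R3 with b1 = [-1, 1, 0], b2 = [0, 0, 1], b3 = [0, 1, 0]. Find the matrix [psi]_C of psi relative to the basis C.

The j-th column of [psi]_C is [psi(bj)]_C.
psi(b1) = A b1 = [1, 1, -2] = -b1 - 2b2 + 2b3, so column 1 is [-1, -2, 2].
Repeating for b2, b3 and assembling the columns gives [[-1, 1, -2], [-2, 0, 0], [2, 1, 2]].

[[-1, 1, -2], [-2, 0, 0], [2, 1, 2]]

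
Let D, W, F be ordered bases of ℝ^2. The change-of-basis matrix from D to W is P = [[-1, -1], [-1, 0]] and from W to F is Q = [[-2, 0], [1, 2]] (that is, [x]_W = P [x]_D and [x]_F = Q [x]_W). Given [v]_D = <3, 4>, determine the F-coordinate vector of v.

<14, -13>

Apply P to get W-coordinates <-7, -3>, then Q to get F-coordinates.
The result is [v]_F = <14, -13>.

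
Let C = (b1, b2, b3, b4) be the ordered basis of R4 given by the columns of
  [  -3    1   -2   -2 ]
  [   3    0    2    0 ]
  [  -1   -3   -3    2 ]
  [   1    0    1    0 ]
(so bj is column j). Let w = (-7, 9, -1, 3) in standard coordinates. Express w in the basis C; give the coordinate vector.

Write w = c_1 b1 + ... + c_4 b4 and solve for the c_i.
Row-reducing the augmented matrix [M | w] gives c = (3, -2, 0, -2).
Check: 3b1 - 2b2 + 0·b3 - 2b4 = (-7, 9, -1, 3).

(3, -2, 0, -2)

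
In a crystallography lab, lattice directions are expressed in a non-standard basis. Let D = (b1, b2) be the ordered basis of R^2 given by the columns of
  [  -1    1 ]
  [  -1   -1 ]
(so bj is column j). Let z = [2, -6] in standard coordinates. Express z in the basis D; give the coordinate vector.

[z]_D is the unique c with M c = z, where M has columns b1, b2.
System: -c_1 + c_2 = 2, -c_1 - c_2 = -6; solving gives c_1 = 2, c_2 = 4.
Check: 2b1 + 4b2 = [2, -6].

[2, 4]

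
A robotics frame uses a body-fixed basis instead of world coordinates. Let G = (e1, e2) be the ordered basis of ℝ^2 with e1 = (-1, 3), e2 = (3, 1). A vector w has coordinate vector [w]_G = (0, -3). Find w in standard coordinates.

By definition w = 0·e1 - 3e2.
Summing componentwise gives (-9, -3).

(-9, -3)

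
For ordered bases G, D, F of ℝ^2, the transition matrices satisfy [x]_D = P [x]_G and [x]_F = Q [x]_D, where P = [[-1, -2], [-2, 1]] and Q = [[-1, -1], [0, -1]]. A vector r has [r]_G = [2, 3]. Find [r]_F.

Apply P to get D-coordinates [-8, -1], then Q to get F-coordinates.
The result is [r]_F = [9, 1].

[9, 1]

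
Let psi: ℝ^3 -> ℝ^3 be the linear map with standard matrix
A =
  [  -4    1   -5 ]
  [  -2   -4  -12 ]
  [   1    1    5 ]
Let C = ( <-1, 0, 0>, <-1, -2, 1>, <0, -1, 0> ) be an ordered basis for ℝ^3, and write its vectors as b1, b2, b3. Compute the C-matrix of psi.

The j-th column of [psi]_C is [psi(bj)]_C.
psi(b1) = A b1 = <4, 2, -1> = -3b1 - b2 + 0·b3, so column 1 is <-3, -1, 0>.
Repeating for b2, b3 and assembling the columns gives [[-3, 1, 2], [-1, 2, -1], [0, -2, -2]].

[[-3, 1, 2], [-1, 2, -1], [0, -2, -2]]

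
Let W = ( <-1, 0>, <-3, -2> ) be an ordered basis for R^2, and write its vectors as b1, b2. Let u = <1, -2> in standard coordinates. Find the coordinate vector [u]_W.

<-4, 1>

We seek scalars with c_1 b1 + c_2 b2 = u; equivalently solve M c = u where the columns of M are b1, b2.
System: -c_1 - 3c_2 = 1, 0c_1 - 2c_2 = -2; solving gives c_1 = -4, c_2 = 1.
Check: -4b1 + b2 = <1, -2>.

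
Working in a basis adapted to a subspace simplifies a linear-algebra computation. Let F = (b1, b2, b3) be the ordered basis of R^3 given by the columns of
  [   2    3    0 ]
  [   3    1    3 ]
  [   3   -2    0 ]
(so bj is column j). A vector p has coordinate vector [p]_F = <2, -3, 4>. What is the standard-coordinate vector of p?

<-5, 15, 12>

By definition p = 2b1 - 3b2 + 4b3.
Summing componentwise gives <-5, 15, 12>.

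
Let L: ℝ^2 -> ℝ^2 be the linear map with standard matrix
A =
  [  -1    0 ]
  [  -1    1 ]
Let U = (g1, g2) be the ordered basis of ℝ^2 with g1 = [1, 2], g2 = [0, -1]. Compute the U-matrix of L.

Let P have columns g1, g2. Then [L]_U = P^(-1) A P.
Here det P = -1, so P^(-1) is integer; computing A P first and then P^(-1)(A P) gives [[-1, 0], [-3, 1]].

[[-1, 0], [-3, 1]]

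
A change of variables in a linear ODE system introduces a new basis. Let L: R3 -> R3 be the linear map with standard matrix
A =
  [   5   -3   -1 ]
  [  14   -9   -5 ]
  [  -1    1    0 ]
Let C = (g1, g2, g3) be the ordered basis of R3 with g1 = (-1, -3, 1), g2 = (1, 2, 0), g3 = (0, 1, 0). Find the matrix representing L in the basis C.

[[-2, 1, 1], [1, 0, -2], [0, -1, -2]]

Let P have columns g1, ..., g3. Then [L]_C = P^(-1) A P.
Here det P = 1, so P^(-1) is integer; computing A P first and then P^(-1)(A P) gives [[-2, 1, 1], [1, 0, -2], [0, -1, -2]].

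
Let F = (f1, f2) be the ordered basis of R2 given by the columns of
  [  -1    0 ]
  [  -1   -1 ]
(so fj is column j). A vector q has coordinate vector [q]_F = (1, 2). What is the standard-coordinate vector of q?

(-1, -3)

q = M [q]_F, where M has columns f1, f2.
Carrying out the matrix-vector product, q = (-1, -3).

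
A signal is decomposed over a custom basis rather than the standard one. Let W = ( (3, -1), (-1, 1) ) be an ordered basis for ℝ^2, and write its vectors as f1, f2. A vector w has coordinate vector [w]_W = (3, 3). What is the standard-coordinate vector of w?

(6, 0)

w = M [w]_W, where M has columns f1, f2.
Carrying out the matrix-vector product, w = (6, 0).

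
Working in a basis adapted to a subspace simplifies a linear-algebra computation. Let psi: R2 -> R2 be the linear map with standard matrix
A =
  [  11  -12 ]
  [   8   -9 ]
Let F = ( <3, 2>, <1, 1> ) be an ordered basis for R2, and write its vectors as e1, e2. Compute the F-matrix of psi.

[[3, 0], [0, -1]]

Let P have columns e1, e2. Then [psi]_F = P^(-1) A P.
Here det P = 1, so P^(-1) is integer; computing A P first and then P^(-1)(A P) gives [[3, 0], [0, -1]].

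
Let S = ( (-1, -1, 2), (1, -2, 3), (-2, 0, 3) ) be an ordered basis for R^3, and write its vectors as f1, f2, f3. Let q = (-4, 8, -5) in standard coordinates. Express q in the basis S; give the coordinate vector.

(-4, -2, 3)

[q]_S is the unique c with M c = q, where M has columns f1, ..., f3.
Solving this 3x3 system gives c = (-4, -2, 3).
Check: -4f1 - 2f2 + 3f3 = (-4, 8, -5).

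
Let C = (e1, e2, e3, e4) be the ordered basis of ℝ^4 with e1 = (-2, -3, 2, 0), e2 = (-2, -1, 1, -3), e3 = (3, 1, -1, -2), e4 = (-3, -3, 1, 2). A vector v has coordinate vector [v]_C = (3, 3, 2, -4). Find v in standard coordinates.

The coordinates say v = 3e1 + 3e2 + 2e3 - 4e4; adding the scaled basis vectors gives (6, 2, 3, -21).

(6, 2, 3, -21)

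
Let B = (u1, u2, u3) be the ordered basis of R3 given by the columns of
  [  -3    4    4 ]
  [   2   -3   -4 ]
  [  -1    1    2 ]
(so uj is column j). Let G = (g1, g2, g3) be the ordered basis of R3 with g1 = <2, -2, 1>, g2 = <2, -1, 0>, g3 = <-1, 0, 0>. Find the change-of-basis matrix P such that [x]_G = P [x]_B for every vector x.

[[-1, 1, 2], [0, 1, 0], [1, 0, 0]]

Let M have columns uj and N have columns gj. Then for every x, N [x]_G = x = M [x]_B, so P = N^(-1) M.
Since det N = -1, N^(-1) has integer entries; multiplying gives P = [[-1, 1, 2], [0, 1, 0], [1, 0, 0]].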